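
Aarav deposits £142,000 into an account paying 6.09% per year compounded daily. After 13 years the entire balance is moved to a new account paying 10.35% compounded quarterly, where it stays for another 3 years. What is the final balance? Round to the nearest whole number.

Phase 1: 142,000·(1 + 0.0609/365)^4745 ≈ 313,393.9476.
Phase 2: 313,393.9476·(1 + 0.025875)^12 ≈ 425,817.9473.

£425,818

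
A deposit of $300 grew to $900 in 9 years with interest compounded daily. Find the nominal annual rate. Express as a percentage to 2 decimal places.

12.21%

The 3285-period growth factor is 900/300 = 3.
r/365 = 3^(1/3285) − 1 ≈ 0.000334489, so r ≈ 365·0.000334489 = 12.20884%.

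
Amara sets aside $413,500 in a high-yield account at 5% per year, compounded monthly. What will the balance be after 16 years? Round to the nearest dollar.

Periodic rate = 5%/12 = 0.00416667; periods = 12·16 = 192.
A = 413,500·(1 + 0.05/12)^192 ≈ 413,500·2.22184503718 ≈ 918,732.9229.

$918,733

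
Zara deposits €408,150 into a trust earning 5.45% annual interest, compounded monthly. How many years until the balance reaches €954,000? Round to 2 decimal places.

15.61 years

(1 + 0.00454167)^(12t) = 954,000/408,150 = 2.3374.
12t·ln(1 + 0.00454167) = ln(2.3374); 12t = 0.84903/0.00453138 ≈ 187.3663.
t ≈ 15.6139 years.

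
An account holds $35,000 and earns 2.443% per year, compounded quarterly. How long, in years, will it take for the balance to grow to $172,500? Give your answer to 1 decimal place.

65.5 years

(1 + 0.0061075)^(4t) = 172,500/35,000 = 4.9286.
4t·ln(1 + 0.0061075) = ln(4.9286); 4t = 1.595/0.00608892 ≈ 261.9591.
t ≈ 65.4898 years.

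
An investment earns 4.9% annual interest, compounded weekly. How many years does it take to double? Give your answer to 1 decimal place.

14.2 years

(1 + 0.000942308)^(52t) = 2.
52t = ln 2 / ln(1 + 0.000942308) ≈ 0.69315/0.000941864 ≈ 735.9313.
t ≈ 14.1525.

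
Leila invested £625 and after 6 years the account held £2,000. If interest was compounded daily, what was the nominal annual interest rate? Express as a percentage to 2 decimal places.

19.39%

The 2190-period growth factor is 2,000/625 = 3.2.
r/365 = 3.2^(1/2190) − 1 ≈ 0.00053126, so r ≈ 365·0.00053126 = 19.39100%.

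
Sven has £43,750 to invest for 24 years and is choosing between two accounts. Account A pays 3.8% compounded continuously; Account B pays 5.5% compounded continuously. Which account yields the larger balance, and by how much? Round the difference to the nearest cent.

A: e^(0.038·24) = e^0.912 ≈ 2.48929615041, so 43,750 × 2.48929615041 ≈ 108,906.7066.
B: e^(0.055·24) = e^1.32 ≈ 3.74342137726, so 43,750 × 3.74342137726 ≈ 163,774.6853.
Difference ≈ 54,867.9787 in favor of B.

Account B, by £54,867.98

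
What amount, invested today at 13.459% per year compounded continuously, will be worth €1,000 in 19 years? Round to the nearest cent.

€77.52

P = A·e^(−rt) = 1,000·e^(−2.55721).
e^(−2.55721) ≈ 0.0775207218, so P ≈ 77.5207.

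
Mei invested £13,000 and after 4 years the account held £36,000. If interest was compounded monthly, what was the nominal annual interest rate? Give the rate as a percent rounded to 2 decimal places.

(1 + r/12)^48 = 36,000/13,000 = 2.76923.
1 + r/12 = 2.76923^(1/48) ≈ 1.021447, so r/12 ≈ 0.0214469.
r ≈ 12·0.0214469 = 25.73634%.

25.74%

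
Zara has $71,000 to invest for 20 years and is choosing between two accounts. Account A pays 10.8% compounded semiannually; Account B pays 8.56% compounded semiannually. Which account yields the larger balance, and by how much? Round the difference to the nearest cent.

Account A growth factor: (1 + 0.054)^40 ≈ 8.19642435389; balance ≈ 581,946.1291.
Account B growth factor: (1 + 0.0428)^40 ≈ 5.34614704574; balance ≈ 379,576.4402.
Account A is larger by 202,369.6889.

Account A, by $202,369.69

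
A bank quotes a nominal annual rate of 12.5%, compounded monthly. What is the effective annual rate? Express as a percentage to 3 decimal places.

13.242%

EAR = (1 + 12.5%/12)^12 − 1 = (1 + 0.0104167)^12 − 1.
(1 + 0.0104167)^12 ≈ 1.132416, so EAR ≈ 13.24160%.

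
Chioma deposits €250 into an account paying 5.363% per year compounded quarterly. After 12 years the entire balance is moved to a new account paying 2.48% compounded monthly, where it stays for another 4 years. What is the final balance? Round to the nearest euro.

€523

Phase 1: 250·(1 + 0.0134075)^48 ≈ 473.7808.
Phase 2: 473.7808·(1 + 0.0248/12)^48 ≈ 523.1365.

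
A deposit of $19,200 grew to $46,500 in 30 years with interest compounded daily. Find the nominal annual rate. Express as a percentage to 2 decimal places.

2.95%

(1 + r/365)^10950 = 46,500/19,200 = 2.42188.
1 + r/365 = 2.42188^(1/10950) ≈ 1.000081, so r/365 ≈ 0.0000807834.
r ≈ 365·0.0000807834 = 2.94859%.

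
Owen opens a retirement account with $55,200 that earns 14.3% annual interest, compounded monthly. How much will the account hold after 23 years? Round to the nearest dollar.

$1,451,743

Growth factor = (1 + 0.143/12)^276 ≈ 26.29969521402.
A ≈ 55,200 × 26.29969521402 ≈ 1,451,743.1758.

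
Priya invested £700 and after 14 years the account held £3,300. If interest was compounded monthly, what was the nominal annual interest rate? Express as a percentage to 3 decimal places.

(1 + r/12)^168 = 3,300/700 = 4.71429.
1 + r/12 = 4.71429^(1/168) ≈ 1.009272, so r/12 ≈ 0.00927247.
r ≈ 12·0.00927247 = 11.12697%.

11.127%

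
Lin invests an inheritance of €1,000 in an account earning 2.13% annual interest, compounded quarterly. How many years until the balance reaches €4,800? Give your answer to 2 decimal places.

We need (1 + 0.005325)^(4t) = 4.8, so 4t = ln 4.8 / ln 1.005325 ≈ 295.3594.
t ≈ 295.3594/4 = 73.8398 years.

73.84 years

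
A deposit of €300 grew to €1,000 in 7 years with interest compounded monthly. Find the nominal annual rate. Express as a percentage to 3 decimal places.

The 84-period growth factor is 1,000/300 = 3.33333.
r/12 = 3.33333^(1/84) − 1 ≈ 0.0144362, so r ≈ 12·0.0144362 = 17.32346%.

17.323%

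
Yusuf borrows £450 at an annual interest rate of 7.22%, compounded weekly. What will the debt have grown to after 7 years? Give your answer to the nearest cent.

Growth factor = (1 + 0.0722/52)^364 ≈ 1.65706748.
A ≈ 450 × 1.65706748 ≈ 745.6804.

£745.68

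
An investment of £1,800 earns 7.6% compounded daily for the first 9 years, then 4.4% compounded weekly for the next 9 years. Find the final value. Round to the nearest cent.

£5,299.16

Phase 1: 1,800·(1 + 0.076/365)^3285 ≈ 3,566.9663.
Phase 2: 3,566.9663·(1 + 0.044/52)^468 ≈ 5,299.1584.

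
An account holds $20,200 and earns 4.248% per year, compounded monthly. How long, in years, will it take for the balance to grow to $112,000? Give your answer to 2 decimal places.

40.39 years

We need (1 + 0.00354)^(12t) = 5.5446, so 12t = ln 5.5446 / ln 1.00354 ≈ 484.7023.
t ≈ 484.7023/12 = 40.3919 years.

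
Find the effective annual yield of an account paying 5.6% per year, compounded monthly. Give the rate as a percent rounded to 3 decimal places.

One year is 12 periods at 0.00466667 each: (1 + 0.00466667)^12 ≈ 1.05746.
EAR = 1.05746 − 1 ≈ 5.74599%.

5.746%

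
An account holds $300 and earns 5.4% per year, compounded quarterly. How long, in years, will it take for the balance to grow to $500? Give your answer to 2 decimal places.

(1 + 0.0135)^(4t) = 500/300 = 1.6667.
4t·ln(1 + 0.0135) = ln(1.6667); 4t = 0.51083/0.0134097 ≈ 38.0938.
t ≈ 9.5234 years.

9.52 years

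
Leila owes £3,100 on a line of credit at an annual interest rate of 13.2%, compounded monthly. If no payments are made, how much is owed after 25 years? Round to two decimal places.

Growth factor = (1 + 0.011)^300 ≈ 26.628498421.
A ≈ 3,100 × 26.628498421 ≈ 82,548.3451.

£82,548.35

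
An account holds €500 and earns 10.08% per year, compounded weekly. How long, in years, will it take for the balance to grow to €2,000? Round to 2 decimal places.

(1 + 0.00193846)^(52t) = 2,000/500 = 4.
52t·ln(1 + 0.00193846) = ln(4); 52t = 1.3863/0.00193659 ≈ 715.8448.
t ≈ 13.7662 years.

13.77 years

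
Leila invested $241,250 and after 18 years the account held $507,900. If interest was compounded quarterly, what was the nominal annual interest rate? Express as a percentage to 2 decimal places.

(1 + r/4)^72 = 507,900/241,250 = 2.10528.
1 + r/4 = 2.10528^(1/72) ≈ 1.010393, so r/4 ≈ 0.0103932.
r ≈ 4·0.0103932 = 4.15729%.

4.16%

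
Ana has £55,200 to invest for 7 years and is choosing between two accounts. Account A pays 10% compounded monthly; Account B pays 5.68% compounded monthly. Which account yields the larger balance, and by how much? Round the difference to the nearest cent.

Account A growth factor: (1 + 0.1/12)^84 ≈ 2.00792015267; balance ≈ 110,837.1924.
Account B growth factor: (1 + 0.0568/12)^84 ≈ 1.4868532473; balance ≈ 82,074.2993.
Account A is larger by 28,762.8932.

Account A, by £28,762.89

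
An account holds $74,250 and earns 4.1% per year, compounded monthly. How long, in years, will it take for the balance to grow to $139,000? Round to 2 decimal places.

(1 + 0.00341667)^(12t) = 139,000/74,250 = 1.8721.
12t·ln(1 + 0.00341667) = ln(1.8721); 12t = 0.62704/0.00341084 ≈ 183.8361.
t ≈ 15.3197 years.

15.32 years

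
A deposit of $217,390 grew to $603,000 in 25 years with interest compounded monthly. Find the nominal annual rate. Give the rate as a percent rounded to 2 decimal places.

The 300-period growth factor is 603,000/217,390 = 2.77382.
r/12 = 2.77382^(1/300) − 1 ≈ 0.00340654, so r ≈ 12·0.00340654 = 4.08784%.

4.09%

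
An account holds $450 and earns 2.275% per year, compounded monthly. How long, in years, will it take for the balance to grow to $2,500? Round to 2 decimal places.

(1 + 0.00189583)^(12t) = 2,500/450 = 5.5556.
12t·ln(1 + 0.00189583) = ln(5.5556); 12t = 1.7148/0.00189404 ≈ 905.3662.
t ≈ 75.4472 years.

75.45 years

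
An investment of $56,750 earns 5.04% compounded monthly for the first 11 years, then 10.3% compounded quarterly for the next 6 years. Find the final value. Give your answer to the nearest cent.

After 11 years at 5.04%: 56,750 × 1.73887614286 ≈ 98,681.2211.
Then 6 years at 10.3%: 98,681.2211 × 1.84075765551 ≈ 181,648.2132.

$181,648.21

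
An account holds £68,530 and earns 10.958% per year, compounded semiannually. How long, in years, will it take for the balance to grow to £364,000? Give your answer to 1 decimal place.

15.7 years

(1 + 0.05479)^(2t) = 364,000/68,530 = 5.3115.
2t·ln(1 + 0.05479) = ln(5.3115); 2t = 1.6699/0.0533417 ≈ 31.3054.
t ≈ 15.6527 years.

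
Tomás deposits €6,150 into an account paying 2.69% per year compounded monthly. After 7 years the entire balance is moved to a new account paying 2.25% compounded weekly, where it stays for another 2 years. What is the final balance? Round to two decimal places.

After 7 years at 2.69%: 6,150 × 1.206941244 ≈ 7,422.6887.
Then 2 years at 2.25%: 7,422.6887 × 1.046017679 ≈ 7,764.2636.

€7,764.26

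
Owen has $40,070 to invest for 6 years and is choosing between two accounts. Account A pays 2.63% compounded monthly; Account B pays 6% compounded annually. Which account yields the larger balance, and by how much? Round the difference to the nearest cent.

A: (1 + 0.0263/12)^72 ≈ 1.1707298172, so 40,070 × 1.1707298172 ≈ 46,911.1438.
B: (1 + 0.06)^6 ≈ 1.4185191123, so 40,070 × 1.4185191123 ≈ 56,840.0608.
Difference ≈ 9,928.9171 in favor of B.

Account B, by $9,928.92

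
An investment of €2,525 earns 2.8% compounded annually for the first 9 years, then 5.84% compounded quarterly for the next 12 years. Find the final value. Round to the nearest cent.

€6,491.61

After 9 years at 2.8%: 2,525 × 1.282147624 ≈ 3,237.4228.
Then 12 years at 5.84%: 3,237.4228 × 2.005179164 ≈ 6,491.6126.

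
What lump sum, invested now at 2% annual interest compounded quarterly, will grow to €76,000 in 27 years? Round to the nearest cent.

Growth factor = (1 + 0.005)^108 ≈ 1.7136994988.
P = 76,000/1.7136994988 ≈ 44,348.4987.

€44,348.50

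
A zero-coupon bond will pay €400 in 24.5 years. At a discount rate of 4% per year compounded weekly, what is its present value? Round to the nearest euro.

Growth factor = (1 + 0.04/52)^1274 ≈ 2.66345265.
P = 400/2.66345265 ≈ 150.1810.

€150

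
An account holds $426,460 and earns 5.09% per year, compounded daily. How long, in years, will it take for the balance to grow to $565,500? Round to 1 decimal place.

5.5 years

We need (1 + 0.000139452)^(365t) = 1.326, so 365t = ln 1.326 / ln 1.000139 ≈ 2023.7163.
t ≈ 2023.7163/365 = 5.5444 years.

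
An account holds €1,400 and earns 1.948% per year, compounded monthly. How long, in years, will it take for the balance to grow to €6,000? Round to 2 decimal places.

We need (1 + 0.00162333)^(12t) = 4.2857, so 12t = ln 4.2857 / ln 1.001623 ≈ 897.2083.
t ≈ 897.2083/12 = 74.7674 years.

74.77 years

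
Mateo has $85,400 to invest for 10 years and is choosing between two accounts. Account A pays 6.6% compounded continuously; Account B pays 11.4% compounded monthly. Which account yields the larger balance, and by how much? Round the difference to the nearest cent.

Account B, by $100,361.76

A: e^(0.066·10) = e^0.66 ≈ 1.9347923344, so 85,400 × 1.9347923344 ≈ 165,231.2654.
B: (1 + 0.0095)^120 ≈ 3.10998857481, so 85,400 × 3.10998857481 ≈ 265,593.0243.
Difference ≈ 100,361.7589 in favor of B.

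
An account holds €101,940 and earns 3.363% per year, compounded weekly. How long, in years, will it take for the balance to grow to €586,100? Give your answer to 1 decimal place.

We need (1 + 0.000646731)^(52t) = 5.7495, so 52t = ln 5.7495 / ln 1.000647 ≈ 2705.4095.
t ≈ 2705.4095/52 = 52.0271 years.

52.0 years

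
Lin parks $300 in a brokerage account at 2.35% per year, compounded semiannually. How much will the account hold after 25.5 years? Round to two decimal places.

Periodic rate = 2.35%/2 = 0.01175; periods = 2·25.5 = 51.
A = 300·(1 + 0.01175)^51 ≈ 300·1.81440346 ≈ 544.3210.

$544.32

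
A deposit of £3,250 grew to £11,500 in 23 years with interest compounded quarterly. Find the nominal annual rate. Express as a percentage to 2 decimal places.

5.53%

The 92-period growth factor is 11,500/3,250 = 3.53846.
r/4 = 3.53846^(1/92) − 1 ≈ 0.0138306, so r ≈ 4·0.0138306 = 5.53222%.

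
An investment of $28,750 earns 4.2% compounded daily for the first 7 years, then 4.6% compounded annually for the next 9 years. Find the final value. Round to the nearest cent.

Phase 1: 28,750·(1 + 0.042/365)^2555 ≈ 38,575.6348.
Phase 2: 38,575.6348·(1 + 0.046)^9 ≈ 57,822.6834.

$57,822.68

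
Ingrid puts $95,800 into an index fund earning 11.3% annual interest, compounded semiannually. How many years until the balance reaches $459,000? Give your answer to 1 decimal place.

14.3 years

(1 + 0.0565)^(2t) = 459,000/95,800 = 4.7912.
2t·ln(1 + 0.0565) = ln(4.7912); 2t = 1.5668/0.0549616 ≈ 28.5070.
t ≈ 14.2535 years.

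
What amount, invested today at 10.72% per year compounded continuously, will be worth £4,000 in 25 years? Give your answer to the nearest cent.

P = A·e^(−rt) = 4,000·e^(−2.68).
e^(−2.68) ≈ 0.06856315415, so P ≈ 274.2526.

£274.25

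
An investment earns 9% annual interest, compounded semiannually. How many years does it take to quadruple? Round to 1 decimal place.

(1 + 0.045)^(2t) = 4.
2t = ln 4 / ln(1 + 0.045) ≈ 1.3863/0.0440169 ≈ 31.4946.
t ≈ 15.7473.

15.7 years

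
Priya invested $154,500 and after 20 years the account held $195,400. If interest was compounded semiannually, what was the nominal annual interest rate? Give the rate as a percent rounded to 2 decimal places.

1.18%

The 40-period growth factor is 195,400/154,500 = 1.26472.
r/2 = 1.26472^(1/40) − 1 ≈ 0.00588864, so r ≈ 2·0.00588864 = 1.17773%.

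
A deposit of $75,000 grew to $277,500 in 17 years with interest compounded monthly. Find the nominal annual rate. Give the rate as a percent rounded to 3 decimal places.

(1 + r/12)^204 = 277,500/75,000 = 3.7.
1 + r/12 = 3.7^(1/204) ≈ 1.006434, so r/12 ≈ 0.00643401.
r ≈ 12·0.00643401 = 7.72081%.

7.721%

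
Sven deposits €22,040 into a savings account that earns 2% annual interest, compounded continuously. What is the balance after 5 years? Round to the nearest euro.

€24,358

A = P·e^(rt) = 22,040·e^(0.02·5) = 22,040·e^0.1.
e^0.1 ≈ 1.1051709181, so A ≈ 24,357.9670.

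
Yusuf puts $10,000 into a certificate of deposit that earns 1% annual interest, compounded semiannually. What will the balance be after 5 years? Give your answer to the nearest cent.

$10,511.40

Periodic rate = 1%/2 = 0.005; periods = 2·5 = 10.
A = 10,000·(1 + 0.005)^10 ≈ 10,000·1.051140132 ≈ 10,511.4013.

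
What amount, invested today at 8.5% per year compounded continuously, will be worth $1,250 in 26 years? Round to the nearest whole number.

P = A·e^(−rt) = 1,250·e^(−2.21).
e^(−2.21) ≈ 0.1097006485, so P ≈ 137.1258.

$137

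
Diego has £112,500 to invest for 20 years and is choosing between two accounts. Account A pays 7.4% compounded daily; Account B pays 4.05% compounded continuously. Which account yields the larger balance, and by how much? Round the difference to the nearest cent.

A: (1 + 0.074/365)^7300 ≈ 4.3922867572, so 112,500 × 4.3922867572 ≈ 494,132.2602.
B: e^(0.0405·20) = e^0.81 ≈ 2.24790798668, so 112,500 × 2.24790798668 ≈ 252,889.6485.
Difference ≈ 241,242.6117 in favor of A.

Account A, by £241,242.61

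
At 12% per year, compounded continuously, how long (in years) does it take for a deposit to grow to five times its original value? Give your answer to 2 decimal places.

e^(0.12t) = 5, so 0.12t = ln 5 ≈ 1.6094.
t ≈ 1.6094/0.12 ≈ 13.4120.

13.41 years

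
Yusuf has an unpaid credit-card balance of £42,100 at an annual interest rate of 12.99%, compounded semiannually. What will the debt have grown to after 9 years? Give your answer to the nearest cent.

Periodic rate = 12.99%/2 = 0.06495; periods = 2·9 = 18.
A = 42,100·(1 + 0.06495)^18 ≈ 42,100·3.10403008512 ≈ 130,679.6666.

£130,679.67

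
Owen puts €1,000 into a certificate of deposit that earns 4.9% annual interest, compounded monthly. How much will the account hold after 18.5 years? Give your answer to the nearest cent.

Growth factor = (1 + 0.049/12)^222 ≈ 2.471077405.
A ≈ 1,000 × 2.471077405 ≈ 2,471.0774.

€2,471.08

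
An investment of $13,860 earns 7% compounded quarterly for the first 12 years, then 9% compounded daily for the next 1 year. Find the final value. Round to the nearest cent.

$34,873.62

After 12 years at 7%: 13,860 × 2.2995987244 ≈ 31,872.4383.
Then 1 years at 9%: 31,872.4383 × 1.0941621449 ≈ 34,873.6155.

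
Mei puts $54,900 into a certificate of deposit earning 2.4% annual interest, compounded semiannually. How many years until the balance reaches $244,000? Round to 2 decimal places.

62.52 years

We need (1 + 0.012)^(2t) = 4.4444, so 2t = ln 4.4444 / ln 1.012 ≈ 125.0489.
t ≈ 125.0489/2 = 62.5245 years.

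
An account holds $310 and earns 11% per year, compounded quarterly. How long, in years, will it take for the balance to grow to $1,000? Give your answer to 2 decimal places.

(1 + 0.0275)^(4t) = 1,000/310 = 3.2258.
4t·ln(1 + 0.0275) = ln(3.2258); 4t = 1.1712/0.0271287 ≈ 43.1714.
t ≈ 10.7929 years.

10.79 years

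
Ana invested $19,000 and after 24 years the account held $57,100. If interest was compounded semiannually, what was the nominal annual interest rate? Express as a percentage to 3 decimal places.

(1 + r/2)^48 = 57,100/19,000 = 3.00526.
1 + r/2 = 3.00526^(1/48) ≈ 1.023189, so r/2 ≈ 0.0231891.
r ≈ 2·0.0231891 = 4.63781%.

4.638%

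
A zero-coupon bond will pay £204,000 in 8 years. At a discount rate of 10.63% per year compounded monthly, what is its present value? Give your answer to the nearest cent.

£87,484.75

Periodic rate = 10.63%/12 = 0.00885833; 96 periods.
P = 204,000/(1 + 0.1063/12)^96 ≈ 204,000/2.33183505201 ≈ 87,484.7472.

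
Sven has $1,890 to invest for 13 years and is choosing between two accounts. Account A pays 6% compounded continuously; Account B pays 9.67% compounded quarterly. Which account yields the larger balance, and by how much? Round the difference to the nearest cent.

Account A growth factor: e^(0.06·13) = e^0.78 ≈ 2.181472265; balance ≈ 4,122.9826.
Account B growth factor: (1 + 0.024175)^52 ≈ 3.463034901; balance ≈ 6,545.1360.
Account B is larger by 2,422.1534.

Account B, by $2,422.15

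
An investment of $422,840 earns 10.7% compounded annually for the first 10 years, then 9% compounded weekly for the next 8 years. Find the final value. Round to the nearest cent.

After 10 years at 10.7%: 422,840 × 2.763606521088 ≈ 1,168,563.3814.
Then 8 years at 9%: 1,168,563.3814 × 2.053155013599 ≈ 2,399,241.7652.

$2,399,241.77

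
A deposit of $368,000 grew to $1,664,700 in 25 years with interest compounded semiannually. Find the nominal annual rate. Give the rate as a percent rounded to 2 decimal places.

6.13%

(1 + r/2)^50 = 1,664,700/368,000 = 4.52364.
1 + r/2 = 4.52364^(1/50) ≈ 1.030647, so r/2 ≈ 0.0306466.
r ≈ 2·0.0306466 = 6.12931%.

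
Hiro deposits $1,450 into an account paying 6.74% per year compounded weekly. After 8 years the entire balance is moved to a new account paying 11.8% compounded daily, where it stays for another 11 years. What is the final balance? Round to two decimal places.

$9,099.37

After 8 years at 6.74%: 1,450 × 1.71403606 ≈ 2,485.3523.
Then 11 years at 11.8%: 2,485.3523 × 3.661197324 ≈ 9,099.3651.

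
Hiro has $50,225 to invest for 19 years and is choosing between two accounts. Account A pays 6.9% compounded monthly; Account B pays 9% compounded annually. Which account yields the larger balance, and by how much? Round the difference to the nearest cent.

Account B, by $72,609.43

Account A growth factor: (1 + 0.00575)^228 ≈ 3.69597822142; balance ≈ 185,630.5062.
Account B growth factor: (1 + 0.09)^19 ≈ 5.14166125484; balance ≈ 258,239.9365.
Account B is larger by 72,609.4304.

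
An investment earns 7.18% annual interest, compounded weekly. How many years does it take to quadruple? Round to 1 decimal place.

(1 + 0.00138077)^(52t) = 4.
52t = ln 4 / ln(1 + 0.00138077) ≈ 1.3863/0.00137982 ≈ 1004.6945.
t ≈ 19.3210.

19.3 years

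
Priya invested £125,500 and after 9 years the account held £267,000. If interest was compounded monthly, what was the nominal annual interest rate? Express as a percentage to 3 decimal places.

The 108-period growth factor is 267,000/125,500 = 2.12749.
r/12 = 2.12749^(1/108) − 1 ≈ 0.0070147, so r ≈ 12·0.0070147 = 8.41764%.

8.418%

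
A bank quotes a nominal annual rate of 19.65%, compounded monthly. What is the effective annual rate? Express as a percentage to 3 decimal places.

21.520%

EAR = (1 + 19.65%/12)^12 − 1 = (1 + 0.016375)^12 − 1.
(1 + 0.016375)^12 ≈ 1.2152, so EAR ≈ 21.51998%.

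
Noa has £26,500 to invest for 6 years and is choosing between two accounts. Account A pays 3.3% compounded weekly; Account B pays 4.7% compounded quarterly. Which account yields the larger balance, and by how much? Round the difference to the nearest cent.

Account A growth factor: (1 + 0.033/52)^312 ≈ 1.218885845; balance ≈ 32,300.4749.
Account B growth factor: (1 + 0.01175)^24 ≈ 1.3236010821; balance ≈ 35,075.4287.
Account B is larger by 2,774.9538.

Account B, by £2,774.95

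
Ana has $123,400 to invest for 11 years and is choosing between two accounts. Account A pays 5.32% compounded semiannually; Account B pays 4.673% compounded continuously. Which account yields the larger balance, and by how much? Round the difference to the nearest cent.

Account A, by $13,531.55

Account A growth factor: (1 + 0.0266)^22 ≈ 1.78167185018; balance ≈ 219,858.3063.
Account B growth factor: e^(0.04673·11) = e^0.51403 ≈ 1.67201585956; balance ≈ 206,326.7571.
Account A is larger by 13,531.5492.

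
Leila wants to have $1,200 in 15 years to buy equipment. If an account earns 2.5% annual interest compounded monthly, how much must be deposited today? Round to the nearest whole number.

$825

Periodic rate = 2.5%/12 = 0.00208333; 180 periods.
P = 1,200/(1 + 0.025/12)^180 ≈ 1,200/1.454423957 ≈ 825.0689.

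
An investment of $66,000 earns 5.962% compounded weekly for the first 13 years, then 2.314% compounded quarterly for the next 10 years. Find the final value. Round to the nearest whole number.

After 13 years at 5.962%: 66,000 × 2.16975882599 ≈ 143,204.0825.
Then 10 years at 2.314%: 143,204.0825 × 1.25952321142 ≈ 180,368.8659.

$180,369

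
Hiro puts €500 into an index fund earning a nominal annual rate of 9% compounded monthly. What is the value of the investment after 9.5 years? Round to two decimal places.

€1,171.94

Periodic rate = 9%/12 = 0.0075; periods = 12·9.5 = 114.
A = 500·(1 + 0.0075)^114 ≈ 500·2.343884725 ≈ 1,171.9424.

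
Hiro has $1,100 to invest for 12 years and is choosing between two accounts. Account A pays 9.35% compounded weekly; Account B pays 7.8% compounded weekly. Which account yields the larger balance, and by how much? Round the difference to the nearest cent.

Account A growth factor: (1 + 0.0935/52)^624 ≈ 3.067897539; balance ≈ 3,374.6873.
Account B growth factor: (1 + 0.0015)^624 ≈ 2.547974427; balance ≈ 2,802.7719.
Account A is larger by 571.9154.

Account A, by $571.92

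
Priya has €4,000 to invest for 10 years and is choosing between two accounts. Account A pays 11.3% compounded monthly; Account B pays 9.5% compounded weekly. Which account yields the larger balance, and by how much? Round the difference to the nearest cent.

A: (1 + 0.113/12)^120 ≈ 3.0793321825, so 4,000 × 3.0793321825 ≈ 12,317.3287.
B: (1 + 0.095/52)^520 ≈ 2.5834695104, so 4,000 × 2.5834695104 ≈ 10,333.8780.
Difference ≈ 1,983.4507 in favor of A.

Account A, by €1,983.45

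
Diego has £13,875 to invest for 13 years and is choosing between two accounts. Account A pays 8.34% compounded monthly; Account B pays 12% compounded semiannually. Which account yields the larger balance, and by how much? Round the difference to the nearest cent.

A: (1 + 0.00695)^156 ≈ 2.9460042805, so 13,875 × 2.9460042805 ≈ 40,875.8094.
B: (1 + 0.06)^26 ≈ 4.5493829629, so 13,875 × 4.5493829629 ≈ 63,122.6886.
Difference ≈ 22,246.8792 in favor of B.

Account B, by £22,246.88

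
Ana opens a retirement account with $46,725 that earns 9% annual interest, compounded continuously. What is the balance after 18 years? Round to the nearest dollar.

$236,106

A = P·e^(rt) = 46,725·e^(0.09·18) = 46,725·e^1.62.
e^1.62 ≈ 5.05309031656, so A ≈ 236,105.6450.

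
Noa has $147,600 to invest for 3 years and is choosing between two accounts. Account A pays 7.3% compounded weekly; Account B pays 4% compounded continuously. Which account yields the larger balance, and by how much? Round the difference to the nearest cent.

Account A growth factor: (1 + 0.073/52)^156 ≈ 1.24464011337; balance ≈ 183,708.8807.
Account B growth factor: e^(0.04·3) = e^0.12 ≈ 1.12749685158; balance ≈ 166,418.5353.
Account A is larger by 17,290.3454.

Account A, by $17,290.35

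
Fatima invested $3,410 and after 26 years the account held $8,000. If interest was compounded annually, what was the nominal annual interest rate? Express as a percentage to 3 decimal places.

3.334%

The 26-period growth factor is 8,000/3,410 = 2.34604.
r = 2.34604^(1/26) − 1 ≈ 0.033341, i.e. 3.33410%.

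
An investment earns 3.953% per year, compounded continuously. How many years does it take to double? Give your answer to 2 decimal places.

e^(0.03953t) = 2, so 0.03953t = ln 2 ≈ 0.69315.
t ≈ 0.69315/0.03953 ≈ 17.5347.

17.53 years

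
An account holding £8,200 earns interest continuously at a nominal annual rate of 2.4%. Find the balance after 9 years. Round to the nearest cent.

A = P·e^(rt) = 8,200·e^(0.024·9) = 8,200·e^0.216.
e^0.216 ≈ 1.241102379, so A ≈ 10,177.0395.

£10,177.04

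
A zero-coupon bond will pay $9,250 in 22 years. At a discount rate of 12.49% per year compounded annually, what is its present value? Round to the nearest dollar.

Growth factor = (1 + 0.1249)^22 ≈ 13.32005963.
P = 9,250/13.32005963 ≈ 694.4413.

$694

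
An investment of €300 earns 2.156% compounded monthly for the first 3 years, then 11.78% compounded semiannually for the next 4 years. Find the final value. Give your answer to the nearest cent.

After 3 years at 2.156%: 300 × 1.06675568 ≈ 320.0267.
Then 4 years at 11.78%: 320.0267 × 1.58066409 ≈ 505.8547.

€505.85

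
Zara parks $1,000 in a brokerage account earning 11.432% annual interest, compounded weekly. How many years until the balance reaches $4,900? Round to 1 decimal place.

(1 + 0.00219846)^(52t) = 4,900/1,000 = 4.9.
52t·ln(1 + 0.00219846) = ln(4.9); 52t = 1.5892/0.00219605 ≈ 723.6795.
t ≈ 13.9169 years.

13.9 years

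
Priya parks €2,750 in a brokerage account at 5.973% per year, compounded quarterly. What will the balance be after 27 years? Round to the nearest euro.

€13,632

Periodic rate = 5.973%/4 = 0.0149325; periods = 4·27 = 108.
A = 2,750·(1 + 0.0149325)^108 ≈ 2,750·4.9569351899 ≈ 13,631.5718.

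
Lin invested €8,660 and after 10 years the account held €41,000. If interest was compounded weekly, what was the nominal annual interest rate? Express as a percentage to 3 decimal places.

15.572%

(1 + r/52)^520 = 41,000/8,660 = 4.73441.
1 + r/52 = 4.73441^(1/520) ≈ 1.002995, so r/52 ≈ 0.00299459.
r ≈ 52·0.00299459 = 15.57184%.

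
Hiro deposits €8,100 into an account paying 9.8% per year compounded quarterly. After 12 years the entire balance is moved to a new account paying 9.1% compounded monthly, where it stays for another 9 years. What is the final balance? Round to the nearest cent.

€58,533.51

After 12 years at 9.8%: 8,100 × 3.1957604034 ≈ 25,885.6593.
Then 9 years at 9.1%: 25,885.6593 × 2.2612329908 ≈ 58,533.5067.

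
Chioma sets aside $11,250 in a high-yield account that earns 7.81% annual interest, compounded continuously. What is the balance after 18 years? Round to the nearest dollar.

A = P·e^(rt) = 11,250·e^(0.0781·18) = 11,250·e^1.4058.
e^1.4058 ≈ 4.0787884672, so A ≈ 45,886.3703.

$45,886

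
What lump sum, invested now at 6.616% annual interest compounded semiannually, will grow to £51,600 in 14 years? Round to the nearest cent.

£20,744.31

Periodic rate = 6.616%/2 = 0.03308; 28 periods.
P = 51,600/(1 + 0.03308)^28 ≈ 51,600/2.4874290855 ≈ 20,744.3100.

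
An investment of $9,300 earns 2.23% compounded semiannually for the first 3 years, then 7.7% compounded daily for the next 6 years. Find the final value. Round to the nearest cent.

After 3 years at 2.23%: 9,300 × 1.0687927943 ≈ 9,939.7730.
Then 6 years at 7.7%: 9,939.7730 × 1.5871679671 ≈ 15,776.0893.

$15,776.09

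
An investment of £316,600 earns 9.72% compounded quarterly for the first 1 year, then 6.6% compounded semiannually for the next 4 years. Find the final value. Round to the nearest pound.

After 1 years at 9.72%: 316,600 × 1.10080068431 ≈ 348,513.4967.
Then 4 years at 6.6%: 348,513.4967 × 1.29658971456 ≈ 451,879.0151.

£451,879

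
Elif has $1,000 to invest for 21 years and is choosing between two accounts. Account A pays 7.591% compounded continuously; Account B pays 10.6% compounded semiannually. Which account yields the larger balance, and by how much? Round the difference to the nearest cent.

Account B, by $3,825.72

Account A growth factor: e^(0.07591·21) = e^1.59411 ≈ 4.923944811; balance ≈ 4,923.9448.
Account B growth factor: (1 + 0.053)^42 ≈ 8.749668311; balance ≈ 8,749.6683.
Account B is larger by 3,825.7235.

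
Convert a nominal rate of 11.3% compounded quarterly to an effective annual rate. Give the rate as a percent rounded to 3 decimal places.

One year is 4 periods at 0.02825 each: (1 + 0.02825)^4 ≈ 1.117879.
EAR = 1.117879 − 1 ≈ 11.78792%.

11.788%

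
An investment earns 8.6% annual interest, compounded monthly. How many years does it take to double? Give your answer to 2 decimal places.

8.09 years

(1 + 0.00716667)^(12t) = 2.
12t = ln 2 / ln(1 + 0.00716667) ≈ 0.69315/0.00714111 ≈ 97.0644.
t ≈ 8.0887.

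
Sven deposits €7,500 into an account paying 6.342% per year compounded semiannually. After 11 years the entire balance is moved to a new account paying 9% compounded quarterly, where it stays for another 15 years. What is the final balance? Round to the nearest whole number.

Phase 1: 7,500·(1 + 0.03171)^22 ≈ 14,904.9095.
Phase 2: 14,904.9095·(1 + 0.0225)^60 ≈ 56,640.6651.

€56,641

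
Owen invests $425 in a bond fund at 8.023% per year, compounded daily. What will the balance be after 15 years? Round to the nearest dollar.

$1,416

Growth factor = (1 + 0.08023/365)^5475 ≈ 3.331150551.
A ≈ 425 × 3.331150551 ≈ 1,415.7390.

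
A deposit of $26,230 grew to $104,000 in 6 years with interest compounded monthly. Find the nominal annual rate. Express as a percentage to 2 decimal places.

23.18%

(1 + r/12)^72 = 104,000/26,230 = 3.96493.
1 + r/12 = 3.96493^(1/72) ≈ 1.019316, so r/12 ≈ 0.019316.
r ≈ 12·0.019316 = 23.17914%.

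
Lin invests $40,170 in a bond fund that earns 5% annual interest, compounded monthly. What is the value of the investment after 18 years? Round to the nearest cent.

$98,617.69

Growth factor = (1 + 0.05/12)^216 ≈ 2.4550084228.
A ≈ 40,170 × 2.4550084228 ≈ 98,617.6883.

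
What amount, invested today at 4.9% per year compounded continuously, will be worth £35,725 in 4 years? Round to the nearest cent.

£29,366.39

P = A·e^(−rt) = 35,725·e^(−0.196).
e^(−0.196) ≈ 0.82201223468, so P ≈ 29,366.3871.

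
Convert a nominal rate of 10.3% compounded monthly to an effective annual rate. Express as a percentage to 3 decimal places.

EAR = (1 + 10.3%/12)^12 − 1 = (1 + 0.00858333)^12 − 1.
(1 + 0.00858333)^12 ≈ 1.108004, so EAR ≈ 10.80043%.

10.800%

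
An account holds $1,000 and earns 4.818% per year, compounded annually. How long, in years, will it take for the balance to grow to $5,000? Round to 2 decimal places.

34.20 years

(1 + 0.04818)^t = 5,000/1,000 = 5.
t·ln(1 + 0.04818) = ln(5); t = 1.6094/0.0470553 ≈ 34.2031.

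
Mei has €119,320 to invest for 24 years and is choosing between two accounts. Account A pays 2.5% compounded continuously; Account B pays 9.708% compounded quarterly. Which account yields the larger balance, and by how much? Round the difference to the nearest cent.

Account B, by €975,201.01

Account A growth factor: e^(0.025·24) = e^0.6 ≈ 1.82211880039; balance ≈ 217,415.2153.
Account B growth factor: (1 + 0.02427)^96 ≈ 9.995107454817; balance ≈ 1,192,616.2215.
Account B is larger by 975,201.0062.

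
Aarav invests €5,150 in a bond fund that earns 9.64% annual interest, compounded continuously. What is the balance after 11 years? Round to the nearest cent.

A = P·e^(rt) = 5,150·e^(0.0964·11) = 5,150·e^1.0604.
e^1.0604 ≈ 2.8875257686, so A ≈ 14,870.7577.

€14,870.76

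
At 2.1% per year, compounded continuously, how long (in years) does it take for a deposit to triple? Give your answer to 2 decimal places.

e^(0.021t) = 3, so 0.021t = ln 3 ≈ 1.0986.
t ≈ 1.0986/0.021 ≈ 52.3149.

52.31 years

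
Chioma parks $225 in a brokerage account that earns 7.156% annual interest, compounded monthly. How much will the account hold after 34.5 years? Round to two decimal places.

Periodic rate = 7.156%/12 = 0.00596333; periods = 12·34.5 = 414.
A = 225·(1 + 0.07156/12)^414 ≈ 225·11.72224052 ≈ 2,637.5041.

$2,637.50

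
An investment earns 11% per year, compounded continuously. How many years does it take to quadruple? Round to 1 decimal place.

12.6 years

e^(0.11t) = 4, so 0.11t = ln 4 ≈ 1.3863.
t ≈ 1.3863/0.11 ≈ 12.6027.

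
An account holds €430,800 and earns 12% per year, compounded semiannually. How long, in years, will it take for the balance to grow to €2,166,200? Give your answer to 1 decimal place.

(1 + 0.06)^(2t) = 2,166,200/430,800 = 5.0283.
2t·ln(1 + 0.06) = ln(5.0283); 2t = 1.6151/0.0582689 ≈ 27.7178.
t ≈ 13.8589 years.

13.9 years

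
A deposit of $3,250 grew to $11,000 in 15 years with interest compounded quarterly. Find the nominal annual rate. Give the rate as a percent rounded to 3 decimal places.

(1 + r/4)^60 = 11,000/3,250 = 3.38462.
1 + r/4 = 3.38462^(1/60) ≈ 1.020529, so r/4 ≈ 0.0205285.
r ≈ 4·0.0205285 = 8.21142%.

8.211%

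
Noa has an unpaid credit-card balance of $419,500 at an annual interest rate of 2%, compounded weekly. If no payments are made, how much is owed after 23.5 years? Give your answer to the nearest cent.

$671,136.92

Periodic rate = 2%/52 = 0.000384615; periods = 52·23.5 = 1222.
A = 419,500·(1 + 0.02/52)^1222 ≈ 419,500·1.59984962196 ≈ 671,136.9164.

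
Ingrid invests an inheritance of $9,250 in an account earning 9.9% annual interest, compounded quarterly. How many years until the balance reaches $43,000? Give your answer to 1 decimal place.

(1 + 0.02475)^(4t) = 43,000/9,250 = 4.6486.
4t·ln(1 + 0.02475) = ln(4.6486); 4t = 1.5366/0.0244487 ≈ 62.8491.
t ≈ 15.7123 years.

15.7 years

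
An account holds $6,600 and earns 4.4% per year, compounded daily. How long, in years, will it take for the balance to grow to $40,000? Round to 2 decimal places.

40.95 years

(1 + 0.000120548)^(365t) = 40,000/6,600 = 6.0606.
365t·ln(1 + 0.000120548) = ln(6.0606); 365t = 1.8018/0.000120541 ≈ 14947.7322.
t ≈ 40.9527 years.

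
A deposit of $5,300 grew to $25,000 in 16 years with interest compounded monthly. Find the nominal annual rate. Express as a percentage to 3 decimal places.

9.734%

(1 + r/12)^192 = 25,000/5,300 = 4.71698.
1 + r/12 = 4.71698^(1/192) ≈ 1.008112, so r/12 ≈ 0.00811173.
r ≈ 12·0.00811173 = 9.73407%.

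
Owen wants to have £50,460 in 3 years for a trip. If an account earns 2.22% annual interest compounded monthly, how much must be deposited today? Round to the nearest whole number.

£47,212

Periodic rate = 2.22%/12 = 0.00185; 36 periods.
P = 50,460/(1 + 0.00185)^36 ≈ 50,460/1.068802081 ≈ 47,211.7344.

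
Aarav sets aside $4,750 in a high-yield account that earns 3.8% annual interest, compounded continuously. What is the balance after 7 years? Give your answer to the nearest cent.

$6,197.49

A = P·e^(rt) = 4,750·e^(0.038·7) = 4,750·e^0.266.
e^0.266 ≈ 1.304735059, so A ≈ 6,197.4915.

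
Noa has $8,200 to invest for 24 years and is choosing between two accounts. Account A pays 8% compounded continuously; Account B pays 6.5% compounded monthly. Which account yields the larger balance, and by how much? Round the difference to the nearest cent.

Account A, by $17,073.46

Account A growth factor: e^(0.08·24) = e^1.92 ≈ 6.8209584693; balance ≈ 55,931.8594.
Account B growth factor: (1 + 0.065/12)^288 ≈ 4.7388296467; balance ≈ 38,858.4031.
Account A is larger by 17,073.4563.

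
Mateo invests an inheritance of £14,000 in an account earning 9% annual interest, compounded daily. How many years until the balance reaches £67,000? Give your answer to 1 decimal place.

17.4 years

We need (1 + 0.000246575)^(365t) = 4.7857, so 365t = ln 4.7857 / ln 1.000247 ≈ 6350.3037.
t ≈ 6350.3037/365 = 17.3981 years.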